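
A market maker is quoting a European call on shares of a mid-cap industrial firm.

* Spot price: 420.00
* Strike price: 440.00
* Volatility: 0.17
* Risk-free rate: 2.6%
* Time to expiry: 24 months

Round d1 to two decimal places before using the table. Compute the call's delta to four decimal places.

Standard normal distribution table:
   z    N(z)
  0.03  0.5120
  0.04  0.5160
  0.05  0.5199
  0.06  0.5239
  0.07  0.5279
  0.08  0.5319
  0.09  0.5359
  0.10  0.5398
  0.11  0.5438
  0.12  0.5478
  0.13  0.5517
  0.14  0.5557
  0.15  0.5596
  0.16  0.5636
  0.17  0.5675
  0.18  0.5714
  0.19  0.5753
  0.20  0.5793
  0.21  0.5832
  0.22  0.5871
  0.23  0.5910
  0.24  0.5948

0.5557

σ√T = 0.17 × 1.4142 = 0.2404
d₁ = [ln(420/440) + (0.026 + ½·0.17²)·2] / (σ√T) = (-0.0465 + 0.0809) / 0.2404 = 0.1430 → 0.14
N(d₁) = N(0.14) = 0.5557
Δ_call = N(d₁) = 0.5557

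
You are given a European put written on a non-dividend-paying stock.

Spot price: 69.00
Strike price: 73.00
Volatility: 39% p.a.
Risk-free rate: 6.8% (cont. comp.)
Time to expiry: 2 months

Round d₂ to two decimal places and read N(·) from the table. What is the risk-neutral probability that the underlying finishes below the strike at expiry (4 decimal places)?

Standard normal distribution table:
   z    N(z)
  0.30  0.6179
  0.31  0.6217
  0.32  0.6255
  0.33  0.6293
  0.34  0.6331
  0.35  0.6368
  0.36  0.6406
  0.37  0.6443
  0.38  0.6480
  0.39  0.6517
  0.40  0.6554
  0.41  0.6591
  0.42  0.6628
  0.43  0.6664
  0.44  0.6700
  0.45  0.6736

0.6406

σ√T = 0.39 × 0.4082 = 0.1592
d₁ = [ln(69/73) + (0.068 + 0.39²/2)·0.1667] / 0.1592 = [-0.0564 + 0.0240] / 0.1592 = -0.2031 ⇒ -0.20
d₂ = d₁ − σ√T = -0.2031 − 0.1592 = -0.3624 ⇒ -0.36
Pr(exercise) under Q = N(−d₂) = N(0.36) = 0.6406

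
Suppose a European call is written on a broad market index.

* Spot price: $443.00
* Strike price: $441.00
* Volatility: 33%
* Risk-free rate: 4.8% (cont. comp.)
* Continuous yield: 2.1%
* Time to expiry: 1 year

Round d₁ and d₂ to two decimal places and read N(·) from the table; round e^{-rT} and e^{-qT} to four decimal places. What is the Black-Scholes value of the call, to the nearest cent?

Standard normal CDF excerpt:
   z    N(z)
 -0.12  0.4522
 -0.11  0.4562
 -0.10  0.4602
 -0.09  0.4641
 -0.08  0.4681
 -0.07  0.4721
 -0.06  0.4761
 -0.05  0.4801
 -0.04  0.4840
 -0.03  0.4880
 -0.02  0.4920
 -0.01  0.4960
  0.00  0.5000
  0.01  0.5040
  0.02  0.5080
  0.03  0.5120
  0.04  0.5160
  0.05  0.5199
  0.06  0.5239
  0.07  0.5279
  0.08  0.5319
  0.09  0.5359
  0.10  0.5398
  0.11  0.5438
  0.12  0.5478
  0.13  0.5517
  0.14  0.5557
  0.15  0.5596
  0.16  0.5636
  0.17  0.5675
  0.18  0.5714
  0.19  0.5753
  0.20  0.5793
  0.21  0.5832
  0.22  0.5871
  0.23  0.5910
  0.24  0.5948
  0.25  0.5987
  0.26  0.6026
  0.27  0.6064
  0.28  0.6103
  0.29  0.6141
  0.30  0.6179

σ√T = 0.33 × 1.0000 = 0.3300
d₁ = [ln(443/441) + (0.048 − 0.021 + 0.33²/2)·1] / 0.3300 = [0.0045 + 0.0815] / 0.3300 = 0.2605 ⇒ 0.26
d₂ = d₁ − σ√T = 0.2605 − 0.3300 = -0.0695 ⇒ -0.07
e^(−qT) = e^(−0.021·1) = 0.9792;  e^(−rT) = e^(−0.048·1) = 0.9531
C = 443·0.9792·N(0.26) − 441·0.9531·N(-0.07) = 443·0.9792·0.6026 − 441·0.9531·0.4721 = 261.3992 − 198.4317 = 62.9675

$62.97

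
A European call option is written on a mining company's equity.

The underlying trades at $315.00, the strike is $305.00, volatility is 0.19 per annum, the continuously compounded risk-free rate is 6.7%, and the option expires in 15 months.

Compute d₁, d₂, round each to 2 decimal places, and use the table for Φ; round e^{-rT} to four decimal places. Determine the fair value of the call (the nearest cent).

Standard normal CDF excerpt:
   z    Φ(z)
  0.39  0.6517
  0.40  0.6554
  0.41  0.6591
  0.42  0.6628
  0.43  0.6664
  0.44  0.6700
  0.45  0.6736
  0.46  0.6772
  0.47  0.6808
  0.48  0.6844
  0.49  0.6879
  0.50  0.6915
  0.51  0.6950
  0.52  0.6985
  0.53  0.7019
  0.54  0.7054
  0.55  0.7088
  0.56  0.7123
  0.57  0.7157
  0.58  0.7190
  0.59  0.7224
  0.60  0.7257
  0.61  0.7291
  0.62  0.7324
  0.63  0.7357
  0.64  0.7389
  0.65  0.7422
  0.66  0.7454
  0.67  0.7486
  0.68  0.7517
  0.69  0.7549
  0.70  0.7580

$45.85

σ√T = 0.19·√1.25 = 0.2124
d₁ = [ln(315/305) + (0.067 + 0.19²/2)·1.25] / 0.2124 = [0.0323 + 0.1063] / 0.2124 = 0.6523 → 0.65
d₂ = d₁ − σ√T = 0.6523 − 0.2124 = 0.4399 → 0.44
e^(−rT) = e^(−0.067·1.25) = 0.9197
N(d₁) = N(0.65) = 0.7422;  N(d₂) = N(0.44) = 0.6700
C = 315·0.7422 − 305·0.9197·0.6700 = 233.7930 − 187.9407 = 45.8523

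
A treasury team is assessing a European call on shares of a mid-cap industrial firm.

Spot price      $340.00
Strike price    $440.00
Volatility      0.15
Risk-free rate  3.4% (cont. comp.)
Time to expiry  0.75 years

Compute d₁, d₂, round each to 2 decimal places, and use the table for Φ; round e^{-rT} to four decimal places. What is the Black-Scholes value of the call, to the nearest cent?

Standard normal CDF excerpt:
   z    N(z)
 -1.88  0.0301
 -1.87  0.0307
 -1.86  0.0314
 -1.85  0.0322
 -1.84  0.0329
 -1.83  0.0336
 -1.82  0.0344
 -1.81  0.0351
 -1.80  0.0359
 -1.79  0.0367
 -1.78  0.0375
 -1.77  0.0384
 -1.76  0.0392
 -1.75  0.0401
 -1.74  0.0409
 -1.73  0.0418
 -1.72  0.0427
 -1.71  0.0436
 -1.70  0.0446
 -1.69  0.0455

T = 0.75;  σ√T = 0.1299
d₁ = [ln(340/440) + (0.034 + ½·0.15²)·0.75] / (σ√T) = (-0.2578 + 0.0339) / 0.1299 = -1.7235 → -1.72
d₂ = -1.7235 − 0.1299 = -1.8534 → -1.85
e^(−rT) = e^(−0.034·0.75) = 0.9748
C = 340·N(-1.72) − 440·0.9748·N(-1.85) = 340·0.0427 − 440·0.9748·0.0322 = 14.5180 − 13.8110 = 0.7070

$0.71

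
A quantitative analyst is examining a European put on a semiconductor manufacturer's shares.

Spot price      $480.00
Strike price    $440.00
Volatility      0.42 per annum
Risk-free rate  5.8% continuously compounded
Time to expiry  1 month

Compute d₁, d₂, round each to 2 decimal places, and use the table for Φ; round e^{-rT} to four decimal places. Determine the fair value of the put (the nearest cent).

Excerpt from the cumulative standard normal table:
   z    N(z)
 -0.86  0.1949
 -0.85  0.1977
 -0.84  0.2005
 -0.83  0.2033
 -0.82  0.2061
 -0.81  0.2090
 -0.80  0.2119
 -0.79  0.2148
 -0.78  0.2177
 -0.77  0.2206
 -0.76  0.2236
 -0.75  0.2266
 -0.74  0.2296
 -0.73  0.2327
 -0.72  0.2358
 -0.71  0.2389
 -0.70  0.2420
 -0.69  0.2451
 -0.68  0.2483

T = 0.08333;  σ√T = 0.1212
d₁ = [ln(480/440) + (0.058 + ½·0.42²)·0.08333] / (σ√T) = (0.0870 + 0.0122) / 0.1212 = 0.8181 → 0.82
d₂ = 0.8181 − 0.1212 = 0.6969 → 0.70
exp(−rT) = exp(−0.058·0.08333) = 0.9952
N(−d₂) = N(-0.70) = 0.2420;  N(−d₁) = N(-0.82) = 0.2061
P = 440·0.9952·0.2420 − 480·0.2061 = 105.9689 − 98.9280 = 7.0409

$7.04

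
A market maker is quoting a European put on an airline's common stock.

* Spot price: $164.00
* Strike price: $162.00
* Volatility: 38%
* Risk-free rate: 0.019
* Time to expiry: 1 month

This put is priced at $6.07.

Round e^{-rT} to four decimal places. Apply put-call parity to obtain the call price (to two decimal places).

$8.33

e^(−rT) = e^(−0.019·0.08333) = 0.9984
Put-call parity: C − P = S − K·e^(−rT) = 164 − 162·0.9984 = 164 − 161.7408 = 2.2592
C = P + (C − P) = 6.07 + (2.2592) = 8.3292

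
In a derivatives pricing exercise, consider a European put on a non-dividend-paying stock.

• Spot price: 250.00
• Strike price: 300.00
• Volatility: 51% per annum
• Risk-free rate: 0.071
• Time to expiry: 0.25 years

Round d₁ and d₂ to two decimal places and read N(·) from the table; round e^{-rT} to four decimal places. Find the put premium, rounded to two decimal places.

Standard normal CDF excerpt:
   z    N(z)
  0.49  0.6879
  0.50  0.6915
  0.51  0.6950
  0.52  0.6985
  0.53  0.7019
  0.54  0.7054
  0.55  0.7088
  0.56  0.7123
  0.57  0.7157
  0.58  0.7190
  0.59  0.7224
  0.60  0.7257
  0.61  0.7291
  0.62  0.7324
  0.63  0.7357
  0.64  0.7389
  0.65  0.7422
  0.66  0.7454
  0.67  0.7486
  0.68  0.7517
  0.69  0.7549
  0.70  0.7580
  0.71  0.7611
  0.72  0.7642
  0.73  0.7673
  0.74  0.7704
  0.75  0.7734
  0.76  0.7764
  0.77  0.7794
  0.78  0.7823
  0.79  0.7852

55.08

σ√T = 0.51 × 0.5000 = 0.2550
d₁ = [ln(250/300) + (0.071 + ½·0.51²)·0.25] / (σ√T) = (-0.1823 + 0.0503) / 0.2550 = -0.5179 ⇒ -0.52
d₂ = -0.5179 − 0.2550 = -0.7729 ⇒ -0.77
exp(−rT) = exp(−0.071·0.25) = 0.9824
N(−d₂) = N(0.77) = 0.7794;  N(−d₁) = N(0.52) = 0.6985
P = 300·0.9824·0.7794 − 250·0.6985 = 229.7048 − 174.6250 = 55.0798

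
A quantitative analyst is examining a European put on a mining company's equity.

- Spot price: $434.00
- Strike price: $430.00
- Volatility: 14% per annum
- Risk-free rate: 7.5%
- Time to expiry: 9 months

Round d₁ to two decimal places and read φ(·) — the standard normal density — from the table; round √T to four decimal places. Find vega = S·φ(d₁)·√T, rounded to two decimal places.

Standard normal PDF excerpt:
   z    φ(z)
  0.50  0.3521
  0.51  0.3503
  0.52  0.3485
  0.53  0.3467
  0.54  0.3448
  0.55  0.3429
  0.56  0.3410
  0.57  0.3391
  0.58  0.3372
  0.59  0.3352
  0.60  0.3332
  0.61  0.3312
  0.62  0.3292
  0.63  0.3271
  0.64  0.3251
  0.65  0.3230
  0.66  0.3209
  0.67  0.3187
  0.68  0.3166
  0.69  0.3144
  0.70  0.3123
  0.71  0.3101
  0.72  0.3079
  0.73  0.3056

125.23

σ√T = 0.14 × 0.8660 = 0.1212
ln(S/K) + (r + σ²/2)T = ln(434/430) + (0.075 + 0.14²/2)·0.75 = 0.0093 + 0.0636 = 0.0729
d₁ = 0.0729 / 0.1212 = 0.6009 → 0.60
√T = √0.75 = 0.8660
φ(d₁) = φ(0.60) = 0.3332
vega = S·φ(d₁)·√T = 434·0.3332·0.8660 = 125.2312
(The call has the same vega.)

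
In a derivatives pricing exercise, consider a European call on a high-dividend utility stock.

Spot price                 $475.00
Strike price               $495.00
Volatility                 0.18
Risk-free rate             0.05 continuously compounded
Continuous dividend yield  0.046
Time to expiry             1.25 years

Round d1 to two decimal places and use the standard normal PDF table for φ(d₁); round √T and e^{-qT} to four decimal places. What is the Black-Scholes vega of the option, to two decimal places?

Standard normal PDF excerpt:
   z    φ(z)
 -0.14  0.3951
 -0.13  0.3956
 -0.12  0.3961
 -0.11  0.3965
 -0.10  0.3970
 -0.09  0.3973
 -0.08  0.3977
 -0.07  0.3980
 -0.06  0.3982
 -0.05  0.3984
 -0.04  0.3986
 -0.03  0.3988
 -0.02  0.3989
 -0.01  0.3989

199.39

T = 1.25;  σ√T = 0.2012
d₁ = [ln(475/495) + (0.05 − 0.046 + 0.18²/2)·1.25] / 0.2012 = [-0.0412 + 0.0253] / 0.2012 = -0.0795 which rounds to -0.08
√T = √1.25 = 1.1180
φ(d₁) = φ(-0.08) = 0.3977
exp(−qT) = exp(−0.046·1.25) = 0.9441
vega = S·exp(−qT)·φ(d₁)·√T = 475·0.9441·0.3977·1.1180 = 199.3926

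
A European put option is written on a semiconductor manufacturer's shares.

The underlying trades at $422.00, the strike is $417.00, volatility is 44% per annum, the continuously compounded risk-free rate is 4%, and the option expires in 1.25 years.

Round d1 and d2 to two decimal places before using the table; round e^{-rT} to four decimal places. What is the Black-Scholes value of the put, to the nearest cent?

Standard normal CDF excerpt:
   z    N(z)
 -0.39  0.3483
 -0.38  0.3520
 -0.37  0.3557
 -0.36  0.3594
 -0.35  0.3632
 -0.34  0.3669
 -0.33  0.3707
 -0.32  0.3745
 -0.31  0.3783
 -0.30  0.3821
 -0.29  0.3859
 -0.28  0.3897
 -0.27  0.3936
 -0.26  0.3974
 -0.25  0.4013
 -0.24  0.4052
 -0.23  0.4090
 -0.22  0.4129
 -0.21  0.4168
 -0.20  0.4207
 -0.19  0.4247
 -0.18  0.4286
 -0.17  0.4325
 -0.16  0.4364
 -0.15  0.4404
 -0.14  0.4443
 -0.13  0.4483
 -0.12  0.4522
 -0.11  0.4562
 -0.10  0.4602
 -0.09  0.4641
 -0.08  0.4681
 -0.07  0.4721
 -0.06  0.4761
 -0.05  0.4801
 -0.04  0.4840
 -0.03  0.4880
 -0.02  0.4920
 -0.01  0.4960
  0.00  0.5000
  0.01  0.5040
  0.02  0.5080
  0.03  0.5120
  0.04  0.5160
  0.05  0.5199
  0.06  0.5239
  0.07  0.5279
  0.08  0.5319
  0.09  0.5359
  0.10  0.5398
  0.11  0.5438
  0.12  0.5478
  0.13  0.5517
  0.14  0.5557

T = 1.25;  σ√T = 0.4919
d₁ = [ln(422/417) + (0.04 + 0.44²/2)·1.25] / 0.4919 = [0.0119 + 0.1710] / 0.4919 = 0.3718 ≈ 0.37
d₂ = d₁ − σ√T = 0.3718 − 0.4919 = -0.1201 ≈ -0.12
exp(−rT) = exp(−0.04·1.25) = 0.9512
P = 417·0.9512·N(0.12) − 422·N(-0.37) = 417·0.9512·0.5478 − 422·0.3557 = 217.2851 − 150.1054 = 67.1797

$67.18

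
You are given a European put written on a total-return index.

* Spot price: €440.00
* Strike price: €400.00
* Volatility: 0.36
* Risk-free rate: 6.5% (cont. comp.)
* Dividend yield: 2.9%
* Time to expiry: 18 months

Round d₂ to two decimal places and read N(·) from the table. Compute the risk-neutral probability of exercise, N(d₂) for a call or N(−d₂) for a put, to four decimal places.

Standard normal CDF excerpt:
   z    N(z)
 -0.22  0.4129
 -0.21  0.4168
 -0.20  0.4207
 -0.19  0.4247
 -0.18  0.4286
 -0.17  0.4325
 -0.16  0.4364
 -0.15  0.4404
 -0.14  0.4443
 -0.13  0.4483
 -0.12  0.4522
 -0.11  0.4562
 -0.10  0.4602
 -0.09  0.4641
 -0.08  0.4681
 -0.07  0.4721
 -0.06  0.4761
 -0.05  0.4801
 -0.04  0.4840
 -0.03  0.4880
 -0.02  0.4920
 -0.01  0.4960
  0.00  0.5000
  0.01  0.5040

σ√T = 0.36·√1.5 = 0.4409
d₁ = [ln(440/400) + (0.065 − 0.029 + 0.36²/2)·1.5] / 0.4409 = [0.0953 + 0.1512] / 0.4409 = 0.5591 which rounds to 0.56
d₂ = d₁ − σ√T = 0.5591 − 0.4409 = 0.1182 which rounds to 0.12
Pr(exercise) under Q = N(−d₂) = N(-0.12) = 0.4522

0.4522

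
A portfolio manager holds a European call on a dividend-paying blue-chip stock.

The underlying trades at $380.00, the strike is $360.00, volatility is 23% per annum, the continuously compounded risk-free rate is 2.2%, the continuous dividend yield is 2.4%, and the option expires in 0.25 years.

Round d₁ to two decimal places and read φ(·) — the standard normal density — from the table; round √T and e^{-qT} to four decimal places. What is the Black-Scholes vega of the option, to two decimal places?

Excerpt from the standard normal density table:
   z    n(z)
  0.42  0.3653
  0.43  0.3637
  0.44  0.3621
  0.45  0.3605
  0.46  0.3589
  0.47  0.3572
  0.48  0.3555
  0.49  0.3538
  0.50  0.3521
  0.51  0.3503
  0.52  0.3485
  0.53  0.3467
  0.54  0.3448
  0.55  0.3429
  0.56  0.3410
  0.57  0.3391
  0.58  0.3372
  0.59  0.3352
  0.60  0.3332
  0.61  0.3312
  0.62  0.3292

65.82

σ√T = 0.23·√0.25 = 0.1150
d₁ = [ln(380/360) + (0.022 − 0.024 + 0.23²/2)·0.25] / 0.1150 = [0.0541 + 0.0061] / 0.1150 = 0.5233 ⇒ 0.52
√T = √0.25 = 0.5000
φ(d₁) = φ(0.52) = 0.3485
e^(−qT) = e^(−0.024·0.25) = 0.9940
vega = S·e^(−qT)·φ(d₁)·√T = 380·0.9940·0.3485·0.5000 = 65.8177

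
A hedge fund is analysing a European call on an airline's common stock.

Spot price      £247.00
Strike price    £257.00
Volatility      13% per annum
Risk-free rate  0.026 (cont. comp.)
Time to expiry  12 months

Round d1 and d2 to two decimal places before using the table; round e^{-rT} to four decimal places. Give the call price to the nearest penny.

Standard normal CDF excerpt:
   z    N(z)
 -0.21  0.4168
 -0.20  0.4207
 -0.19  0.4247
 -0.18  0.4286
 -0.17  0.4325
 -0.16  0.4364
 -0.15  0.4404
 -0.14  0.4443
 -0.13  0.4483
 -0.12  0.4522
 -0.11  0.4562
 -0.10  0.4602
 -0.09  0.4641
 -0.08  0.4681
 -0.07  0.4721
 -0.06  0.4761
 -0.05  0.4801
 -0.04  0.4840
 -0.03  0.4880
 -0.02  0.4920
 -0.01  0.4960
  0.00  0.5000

£11.25

σ√T = 0.13 × 1.0000 = 0.1300
d₁ = [ln(247/257) + (0.026 + 0.13²/2)·1] / 0.1300 = [-0.0397 + 0.0345] / 0.1300 = -0.0403 ≈ -0.04
d₂ = d₁ − σ√T = -0.0403 − 0.1300 = -0.1703 ≈ -0.17
e^(−rT) = e^(−0.026·1) = 0.9743
N(d₁) = N(-0.04) = 0.4840;  N(d₂) = N(-0.17) = 0.4325
C = 247·0.4840 − 257·0.9743·0.4325 = 119.5480 − 108.2959 = 11.2521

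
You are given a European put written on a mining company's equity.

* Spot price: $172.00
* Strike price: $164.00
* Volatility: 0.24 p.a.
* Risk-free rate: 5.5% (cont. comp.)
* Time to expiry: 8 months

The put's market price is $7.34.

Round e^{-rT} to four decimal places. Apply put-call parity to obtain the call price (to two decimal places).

exp(−rT) = exp(−0.055·0.6667) = 0.9640
Put-call parity: C − P = S − K·e^(−rT) = 172 − 164·0.9640 = 172 − 158.0960 = 13.9040
C = P + (C − P) = 7.34 + (13.9040) = 21.2440

$21.24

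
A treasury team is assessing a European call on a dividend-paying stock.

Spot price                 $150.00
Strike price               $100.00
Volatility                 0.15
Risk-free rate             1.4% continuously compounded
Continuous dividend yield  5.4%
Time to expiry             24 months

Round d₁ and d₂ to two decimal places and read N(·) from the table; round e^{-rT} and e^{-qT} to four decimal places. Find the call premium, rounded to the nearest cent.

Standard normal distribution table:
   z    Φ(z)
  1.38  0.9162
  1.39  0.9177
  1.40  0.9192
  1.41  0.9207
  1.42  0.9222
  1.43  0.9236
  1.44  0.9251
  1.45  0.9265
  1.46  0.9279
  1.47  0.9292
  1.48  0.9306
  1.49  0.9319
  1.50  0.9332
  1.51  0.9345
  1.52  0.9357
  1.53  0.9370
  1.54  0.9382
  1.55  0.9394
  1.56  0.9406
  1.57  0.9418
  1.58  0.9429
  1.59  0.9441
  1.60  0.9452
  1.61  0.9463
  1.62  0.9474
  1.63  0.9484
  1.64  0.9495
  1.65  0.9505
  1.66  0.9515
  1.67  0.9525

$38.03

T = 2;  σ√T = 0.2121
d₁ = [ln(150/100) + (0.014 − 0.054 + 0.15²/2)·2] / 0.2121 = [0.4055 − 0.0575] / 0.2121 = 1.6403 → 1.64
d₂ = d₁ − σ√T = 1.6403 − 0.2121 = 1.4282 → 1.43
e^(−qT) = e^(−0.054·2) = 0.8976;  e^(−rT) = e^(−0.014·2) = 0.9724
N(d₁) = N(1.64) = 0.9495;  N(d₂) = N(1.43) = 0.9236
C = 150·0.8976·0.9495 − 100·0.9724·0.9236 = 127.8407 − 89.8109 = 38.0298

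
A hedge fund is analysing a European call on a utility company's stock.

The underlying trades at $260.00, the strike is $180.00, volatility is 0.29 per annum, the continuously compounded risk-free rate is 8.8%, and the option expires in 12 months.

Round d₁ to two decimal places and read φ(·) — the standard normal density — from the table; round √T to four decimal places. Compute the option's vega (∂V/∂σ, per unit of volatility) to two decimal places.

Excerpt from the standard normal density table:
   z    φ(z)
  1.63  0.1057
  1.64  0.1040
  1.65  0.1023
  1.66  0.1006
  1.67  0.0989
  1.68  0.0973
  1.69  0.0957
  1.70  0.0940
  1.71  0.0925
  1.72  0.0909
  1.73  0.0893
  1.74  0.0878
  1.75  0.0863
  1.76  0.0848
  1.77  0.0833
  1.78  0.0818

23.63

T = 1;  σ√T = 0.2900
d₁ = [ln(260/180) + (0.088 + ½·0.29²)·1] / (σ√T) = (0.3677 + 0.1300) / 0.2900 = 1.7165 ⇒ 1.72
√T = √1 = 1.0000
φ(d₁) = φ(1.72) = 0.0909
vega = S·φ(d₁)·√T = 260·0.0909·1.0000 = 23.6340
(Vega is the same for a European call and put with the same parameters.)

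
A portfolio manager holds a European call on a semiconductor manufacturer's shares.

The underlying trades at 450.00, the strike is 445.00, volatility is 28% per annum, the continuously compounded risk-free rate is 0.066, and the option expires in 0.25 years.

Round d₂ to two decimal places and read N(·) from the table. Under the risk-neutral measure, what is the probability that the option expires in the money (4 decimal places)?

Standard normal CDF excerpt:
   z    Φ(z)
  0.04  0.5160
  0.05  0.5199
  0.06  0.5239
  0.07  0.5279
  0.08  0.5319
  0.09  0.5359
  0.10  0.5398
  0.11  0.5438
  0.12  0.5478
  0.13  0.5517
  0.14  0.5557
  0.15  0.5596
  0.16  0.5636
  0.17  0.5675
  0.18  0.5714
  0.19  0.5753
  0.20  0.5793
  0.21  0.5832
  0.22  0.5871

σ√T = 0.28 × 0.5000 = 0.1400
d₁ = [ln(450/445) + (0.066 + 0.28²/2)·0.25] / 0.1400 = [0.0112 + 0.0263] / 0.1400 = 0.2677 which rounds to 0.27
d₂ = d₁ − σ√T = 0.2677 − 0.1400 = 0.1277 which rounds to 0.13
Risk-neutral Pr[S_T > K] = N(d₂) = N(0.13) = 0.5517

0.5517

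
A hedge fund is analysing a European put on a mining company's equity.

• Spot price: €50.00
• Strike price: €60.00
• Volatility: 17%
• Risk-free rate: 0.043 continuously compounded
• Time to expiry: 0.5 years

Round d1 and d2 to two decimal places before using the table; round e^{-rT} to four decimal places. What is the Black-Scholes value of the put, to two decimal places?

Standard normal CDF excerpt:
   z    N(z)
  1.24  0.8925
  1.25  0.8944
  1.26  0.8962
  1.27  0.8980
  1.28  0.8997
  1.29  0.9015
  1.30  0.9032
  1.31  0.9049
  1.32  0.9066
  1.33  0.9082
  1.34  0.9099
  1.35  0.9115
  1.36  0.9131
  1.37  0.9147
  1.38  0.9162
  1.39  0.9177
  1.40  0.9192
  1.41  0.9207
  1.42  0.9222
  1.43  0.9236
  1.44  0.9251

€8.99

σ√T = 0.17·√0.5 = 0.1202
ln(S/K) + (r + σ²/2)T = ln(50/60) + (0.043 + 0.17²/2)·0.5 = -0.1823 + 0.0287 = -0.1536
d₁ = -0.1536 / 0.1202 = -1.2778 → -1.28
d₂ = d₁ − σ√T = -1.2778 − 0.1202 = -1.3980 → -1.40
exp(−rT) = exp(−0.043·0.5) = 0.9787
N(−d₂) = N(1.40) = 0.9192;  N(−d₁) = N(1.28) = 0.8997
P = 60·0.9787·0.9192 − 50·0.8997 = 53.9773 − 44.9850 = 8.9923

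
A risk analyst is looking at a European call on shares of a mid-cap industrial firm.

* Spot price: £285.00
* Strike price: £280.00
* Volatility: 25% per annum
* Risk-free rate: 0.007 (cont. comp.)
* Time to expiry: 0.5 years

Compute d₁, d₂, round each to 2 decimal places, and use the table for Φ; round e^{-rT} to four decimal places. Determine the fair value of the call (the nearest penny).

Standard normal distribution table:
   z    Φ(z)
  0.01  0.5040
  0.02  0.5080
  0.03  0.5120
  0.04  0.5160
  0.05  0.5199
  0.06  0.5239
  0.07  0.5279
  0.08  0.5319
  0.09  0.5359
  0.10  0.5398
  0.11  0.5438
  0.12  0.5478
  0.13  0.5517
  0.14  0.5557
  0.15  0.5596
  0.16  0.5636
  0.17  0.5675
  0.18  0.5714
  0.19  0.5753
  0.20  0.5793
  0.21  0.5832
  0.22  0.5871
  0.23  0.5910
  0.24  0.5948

σ√T = 0.25·√0.5 = 0.1768
d₁ = [ln(285/280) + (0.007 + 0.25²/2)·0.5] / 0.1768 = [0.0177 + 0.0191] / 0.1768 = 0.2083 which rounds to 0.21
d₂ = d₁ − σ√T = 0.2083 − 0.1768 = 0.0315 which rounds to 0.03
e^(−rT) = e^(−0.007·0.5) = 0.9965
N(d₁) = N(0.21) = 0.5832;  N(d₂) = N(0.03) = 0.5120
C = 285·0.5832 − 280·0.9965·0.5120 = 166.2120 − 142.8582 = 23.3538

£23.35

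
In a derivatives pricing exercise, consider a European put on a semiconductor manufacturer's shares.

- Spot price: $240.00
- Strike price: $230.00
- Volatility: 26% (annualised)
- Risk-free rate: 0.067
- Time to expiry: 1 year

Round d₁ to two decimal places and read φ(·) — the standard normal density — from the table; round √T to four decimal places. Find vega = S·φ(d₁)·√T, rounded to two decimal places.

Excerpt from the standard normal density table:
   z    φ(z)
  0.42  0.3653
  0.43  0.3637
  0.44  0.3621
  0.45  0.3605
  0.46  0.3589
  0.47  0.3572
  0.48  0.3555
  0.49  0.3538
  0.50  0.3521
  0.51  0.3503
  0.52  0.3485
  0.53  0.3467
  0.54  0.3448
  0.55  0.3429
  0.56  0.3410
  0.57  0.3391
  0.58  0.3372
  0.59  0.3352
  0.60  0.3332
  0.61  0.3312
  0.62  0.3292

82.30

σ√T = 0.26 × 1.0000 = 0.2600
d₁ = [ln(240/230) + (0.067 + 0.26²/2)·1] / 0.2600 = [0.0426 + 0.1008] / 0.2600 = 0.5514 which rounds to 0.55
√T = √1 = 1.0000
φ(d₁) = φ(0.55) = 0.3429
vega = S·φ(d₁)·√T = 240·0.3429·1.0000 = 82.2960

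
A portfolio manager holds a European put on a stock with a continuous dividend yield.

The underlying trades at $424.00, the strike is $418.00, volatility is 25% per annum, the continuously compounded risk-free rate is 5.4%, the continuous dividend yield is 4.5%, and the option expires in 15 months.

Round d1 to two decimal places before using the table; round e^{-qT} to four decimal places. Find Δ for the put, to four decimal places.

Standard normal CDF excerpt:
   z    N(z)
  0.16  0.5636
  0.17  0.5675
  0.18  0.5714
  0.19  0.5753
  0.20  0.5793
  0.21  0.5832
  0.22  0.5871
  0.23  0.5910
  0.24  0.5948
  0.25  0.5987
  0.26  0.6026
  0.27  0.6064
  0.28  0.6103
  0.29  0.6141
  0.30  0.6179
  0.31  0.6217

-0.3866

σ√T = 0.25 × 1.1180 = 0.2795
d₁ = [ln(424/418) + (0.054 − 0.045 + 0.25²/2)·1.25] / 0.2795 = [0.0143 + 0.0503] / 0.2795 = 0.2310 ≈ 0.23
N(d₁) = N(0.23) = 0.5910
Δ_put = e^(−qT)·(N(d₁) − 1) = 0.9453·(0.5910 − 1) = -0.3866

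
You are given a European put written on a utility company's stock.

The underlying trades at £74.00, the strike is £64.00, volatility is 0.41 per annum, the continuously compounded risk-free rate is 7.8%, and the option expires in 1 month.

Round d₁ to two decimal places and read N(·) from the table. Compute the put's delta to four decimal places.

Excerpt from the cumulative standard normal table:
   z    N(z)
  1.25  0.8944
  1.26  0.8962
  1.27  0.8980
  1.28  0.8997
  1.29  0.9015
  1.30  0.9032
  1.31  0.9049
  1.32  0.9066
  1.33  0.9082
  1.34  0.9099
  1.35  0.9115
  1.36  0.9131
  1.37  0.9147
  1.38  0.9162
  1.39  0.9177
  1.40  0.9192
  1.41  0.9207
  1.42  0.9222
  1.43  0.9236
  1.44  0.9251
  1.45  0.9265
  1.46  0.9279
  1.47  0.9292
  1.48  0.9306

-0.0901

σ√T = 0.41·√0.08333 = 0.1184
d₁ = [ln(74/64) + (0.078 + 0.41²/2)·0.08333] / 0.1184 = [0.1452 + 0.0135] / 0.1184 = 1.3407 which rounds to 1.34
N(d₁) = N(1.34) = 0.9099
Δ_put = N(d₁) − 1 = 0.9099 − 1 = -0.0901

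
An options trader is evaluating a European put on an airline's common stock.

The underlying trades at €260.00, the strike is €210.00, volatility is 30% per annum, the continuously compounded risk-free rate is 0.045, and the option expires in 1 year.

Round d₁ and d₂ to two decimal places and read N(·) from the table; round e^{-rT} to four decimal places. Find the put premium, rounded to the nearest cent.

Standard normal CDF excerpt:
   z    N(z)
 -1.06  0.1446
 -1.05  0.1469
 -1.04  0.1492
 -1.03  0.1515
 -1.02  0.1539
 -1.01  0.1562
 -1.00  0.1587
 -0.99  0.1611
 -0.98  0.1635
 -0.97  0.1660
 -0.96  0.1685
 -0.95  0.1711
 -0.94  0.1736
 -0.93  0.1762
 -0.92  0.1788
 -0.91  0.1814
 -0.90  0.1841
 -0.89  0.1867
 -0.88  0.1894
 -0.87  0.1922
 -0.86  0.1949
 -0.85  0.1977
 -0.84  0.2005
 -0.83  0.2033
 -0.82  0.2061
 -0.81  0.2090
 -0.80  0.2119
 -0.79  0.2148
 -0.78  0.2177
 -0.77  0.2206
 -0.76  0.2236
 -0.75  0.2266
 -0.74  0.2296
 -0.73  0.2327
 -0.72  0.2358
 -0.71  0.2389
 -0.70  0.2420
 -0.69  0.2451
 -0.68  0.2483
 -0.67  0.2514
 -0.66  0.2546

€7.35

T = 1;  σ√T = 0.3000
d₁ = [ln(260/210) + (0.045 + 0.3²/2)·1] / 0.3000 = [0.2136 + 0.0900] / 0.3000 = 1.0119 which rounds to 1.01
d₂ = d₁ − σ√T = 1.0119 − 0.3000 = 0.7119 which rounds to 0.71
exp(−rT) = exp(−0.045·1) = 0.9560
N(−d₂) = N(-0.71) = 0.2389;  N(−d₁) = N(-1.01) = 0.1562
P = 210·0.9560·0.2389 − 260·0.1562 = 47.9616 − 40.6120 = 7.3496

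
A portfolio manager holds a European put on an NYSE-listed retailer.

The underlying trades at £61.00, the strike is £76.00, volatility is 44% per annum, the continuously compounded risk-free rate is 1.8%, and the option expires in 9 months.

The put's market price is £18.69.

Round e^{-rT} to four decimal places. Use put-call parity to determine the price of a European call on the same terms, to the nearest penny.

exp(−rT) = exp(−0.018·0.75) = 0.9866
Put-call parity: C − P = S − K·e^(−rT) = 61 − 76·0.9866 = 61 − 74.9816 = -13.9816
C = P + (C − P) = 18.69 + (-13.9816) = 4.7084

£4.71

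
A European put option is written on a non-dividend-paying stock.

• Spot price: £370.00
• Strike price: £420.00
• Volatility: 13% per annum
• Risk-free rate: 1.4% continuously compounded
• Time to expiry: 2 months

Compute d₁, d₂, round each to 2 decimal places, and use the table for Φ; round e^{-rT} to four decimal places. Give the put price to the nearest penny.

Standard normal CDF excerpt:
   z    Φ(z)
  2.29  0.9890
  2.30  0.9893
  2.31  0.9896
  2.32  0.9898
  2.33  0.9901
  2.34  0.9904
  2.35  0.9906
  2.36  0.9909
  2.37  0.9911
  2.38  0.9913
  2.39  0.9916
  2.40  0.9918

σ√T = 0.13·√0.1667 = 0.0531
d₁ = [ln(370/420) + (0.014 + 0.13²/2)·0.1667] / 0.0531 = [-0.1268 + 0.0037] / 0.0531 = -2.3178 which rounds to -2.32
d₂ = d₁ − σ√T = -2.3178 − 0.0531 = -2.3709 which rounds to -2.37
exp(−rT) = exp(−0.014·0.1667) = 0.9977
N(−d₂) = N(2.37) = 0.9911;  N(−d₁) = N(2.32) = 0.9898
P = 420·0.9977·0.9911 − 370·0.9898 = 415.3046 − 366.2260 = 49.0786

£49.08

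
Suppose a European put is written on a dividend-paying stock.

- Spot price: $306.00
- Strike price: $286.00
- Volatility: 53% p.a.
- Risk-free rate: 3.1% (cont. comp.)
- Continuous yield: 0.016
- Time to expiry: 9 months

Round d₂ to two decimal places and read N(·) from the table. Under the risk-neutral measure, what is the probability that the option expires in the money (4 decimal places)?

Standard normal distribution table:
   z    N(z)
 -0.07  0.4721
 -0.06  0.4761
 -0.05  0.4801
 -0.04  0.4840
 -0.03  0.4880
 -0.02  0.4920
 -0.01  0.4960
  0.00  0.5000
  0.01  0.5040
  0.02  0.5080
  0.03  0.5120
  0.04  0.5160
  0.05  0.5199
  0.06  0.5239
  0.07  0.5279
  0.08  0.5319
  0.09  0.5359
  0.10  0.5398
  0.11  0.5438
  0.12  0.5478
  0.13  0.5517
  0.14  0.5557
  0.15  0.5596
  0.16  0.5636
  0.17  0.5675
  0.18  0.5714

T = 0.75;  σ√T = 0.4590
ln(S/K) + (r − q + σ²/2)T = ln(306/286) + (0.031 − 0.016 + 0.53²/2)·0.75 = 0.0676 + 0.1166 = 0.1842
d₁ = 0.1842 / 0.4590 = 0.4013 → 0.40
d₂ = d₁ − σ√T = 0.4013 − 0.4590 = -0.0577 → -0.06
Pr(exercise) under Q = N(−d₂) = N(0.06) = 0.5239

0.5239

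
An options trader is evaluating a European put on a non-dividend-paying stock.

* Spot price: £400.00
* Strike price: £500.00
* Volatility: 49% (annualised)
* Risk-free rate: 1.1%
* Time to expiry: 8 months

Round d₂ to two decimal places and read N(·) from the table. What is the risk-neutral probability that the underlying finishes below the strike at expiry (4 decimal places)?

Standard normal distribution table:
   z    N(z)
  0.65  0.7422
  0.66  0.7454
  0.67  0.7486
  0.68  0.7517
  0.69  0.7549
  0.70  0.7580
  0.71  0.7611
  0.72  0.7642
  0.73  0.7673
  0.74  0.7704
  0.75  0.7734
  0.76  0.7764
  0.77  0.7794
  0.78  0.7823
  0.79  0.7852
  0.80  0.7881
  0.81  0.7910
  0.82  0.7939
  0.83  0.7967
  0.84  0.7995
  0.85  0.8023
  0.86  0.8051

0.7704

σ√T = 0.49·√0.6667 = 0.4001
d₁ = [ln(400/500) + (0.011 + ½·0.49²)·0.6667] / (σ√T) = (-0.2231 + 0.0874) / 0.4001 = -0.3394 → -0.34
d₂ = -0.3394 − 0.4001 = -0.7395 → -0.74
Risk-neutral Pr[S_T < K] = N(−d₂) = N(0.74) = 0.7704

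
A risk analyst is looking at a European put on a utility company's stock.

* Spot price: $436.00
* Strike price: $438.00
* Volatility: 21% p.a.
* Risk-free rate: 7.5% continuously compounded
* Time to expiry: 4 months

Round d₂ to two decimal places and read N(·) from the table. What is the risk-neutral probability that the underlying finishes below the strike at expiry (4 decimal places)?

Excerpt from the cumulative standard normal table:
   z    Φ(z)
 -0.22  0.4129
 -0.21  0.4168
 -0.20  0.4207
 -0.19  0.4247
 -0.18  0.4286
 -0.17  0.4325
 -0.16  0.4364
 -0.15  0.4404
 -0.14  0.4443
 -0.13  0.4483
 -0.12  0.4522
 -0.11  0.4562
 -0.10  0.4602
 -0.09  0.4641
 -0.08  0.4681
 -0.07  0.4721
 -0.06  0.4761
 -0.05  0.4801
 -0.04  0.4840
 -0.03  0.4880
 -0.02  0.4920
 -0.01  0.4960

0.4562

σ√T = 0.21·√0.3333 = 0.1212
ln(S/K) + (r + σ²/2)T = ln(436/438) + (0.075 + 0.21²/2)·0.3333 = -0.0046 + 0.0323 = 0.0278
d₁ = 0.0278 / 0.1212 = 0.2291 → 0.23
d₂ = d₁ − σ√T = 0.2291 − 0.1212 = 0.1078 → 0.11
Pr(exercise) under Q = N(−d₂) = N(-0.11) = 0.4562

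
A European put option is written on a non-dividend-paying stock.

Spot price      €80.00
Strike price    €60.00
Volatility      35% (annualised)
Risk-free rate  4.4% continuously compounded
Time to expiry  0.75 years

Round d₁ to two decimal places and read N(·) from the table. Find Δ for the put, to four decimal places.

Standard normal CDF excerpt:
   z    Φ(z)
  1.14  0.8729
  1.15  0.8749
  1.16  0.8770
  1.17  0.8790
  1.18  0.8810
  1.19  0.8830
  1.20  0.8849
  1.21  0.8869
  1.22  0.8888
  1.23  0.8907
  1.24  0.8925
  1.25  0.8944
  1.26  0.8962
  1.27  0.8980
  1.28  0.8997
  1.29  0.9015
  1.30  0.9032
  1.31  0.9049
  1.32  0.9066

-0.1131

σ√T = 0.35 × 0.8660 = 0.3031
d₁ = [ln(80/60) + (0.044 + ½·0.35²)·0.75] / (σ√T) = (0.2877 + 0.0789) / 0.3031 = 1.2095 ⇒ 1.21
N(d₁) = N(1.21) = 0.8869
Δ_put = N(d₁) − 1 = 0.8869 − 1 = -0.1131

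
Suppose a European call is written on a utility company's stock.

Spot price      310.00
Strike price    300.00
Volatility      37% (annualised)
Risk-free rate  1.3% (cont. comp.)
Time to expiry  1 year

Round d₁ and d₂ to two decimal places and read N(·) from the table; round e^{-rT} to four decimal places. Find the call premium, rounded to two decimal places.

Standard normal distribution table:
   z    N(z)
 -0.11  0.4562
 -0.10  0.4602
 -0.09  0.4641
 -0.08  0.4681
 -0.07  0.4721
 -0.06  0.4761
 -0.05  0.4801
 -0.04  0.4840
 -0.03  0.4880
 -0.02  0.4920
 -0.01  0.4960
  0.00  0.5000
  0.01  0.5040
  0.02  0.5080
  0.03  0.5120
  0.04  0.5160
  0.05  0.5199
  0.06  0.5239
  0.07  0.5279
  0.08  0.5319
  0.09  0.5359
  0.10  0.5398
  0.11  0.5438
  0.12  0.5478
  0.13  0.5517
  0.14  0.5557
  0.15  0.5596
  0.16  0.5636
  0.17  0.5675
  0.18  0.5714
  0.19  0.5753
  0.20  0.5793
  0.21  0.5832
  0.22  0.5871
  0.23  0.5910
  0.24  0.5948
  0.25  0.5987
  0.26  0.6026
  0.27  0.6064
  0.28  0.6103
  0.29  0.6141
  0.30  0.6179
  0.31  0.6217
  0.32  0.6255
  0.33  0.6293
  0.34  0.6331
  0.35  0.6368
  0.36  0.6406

51.74

T = 1;  σ√T = 0.3700
d₁ = [ln(310/300) + (0.013 + ½·0.37²)·1] / (σ√T) = (0.0328 + 0.0814) / 0.3700 = 0.3088 ⇒ 0.31
d₂ = 0.3088 − 0.3700 = -0.0612 ⇒ -0.06
e^(−rT) = e^(−0.013·1) = 0.9871
N(d₁) = N(0.31) = 0.6217;  N(d₂) = N(-0.06) = 0.4761
C = 310·0.6217 − 300·0.9871·0.4761 = 192.7270 − 140.9875 = 51.7395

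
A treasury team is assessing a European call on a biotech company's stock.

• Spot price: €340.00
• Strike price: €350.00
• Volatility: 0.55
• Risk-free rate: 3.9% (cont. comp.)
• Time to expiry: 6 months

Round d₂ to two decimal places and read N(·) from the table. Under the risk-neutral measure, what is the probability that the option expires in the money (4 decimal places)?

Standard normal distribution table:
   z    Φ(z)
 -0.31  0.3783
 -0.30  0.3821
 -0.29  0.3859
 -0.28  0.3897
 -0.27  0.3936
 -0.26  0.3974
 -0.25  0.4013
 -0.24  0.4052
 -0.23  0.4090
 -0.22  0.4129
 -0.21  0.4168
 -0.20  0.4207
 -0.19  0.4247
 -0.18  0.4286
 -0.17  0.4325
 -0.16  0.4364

0.4129

σ√T = 0.55·√0.5 = 0.3889
ln(S/K) + (r + σ²/2)T = ln(340/350) + (0.039 + 0.55²/2)·0.5 = -0.0290 + 0.0951 = 0.0661
d₁ = 0.0661 / 0.3889 = 0.1701 ≈ 0.17
d₂ = d₁ − σ√T = 0.1701 − 0.3889 = -0.2188 ≈ -0.22
Pr(exercise) under Q = N(d₂) = 0.4129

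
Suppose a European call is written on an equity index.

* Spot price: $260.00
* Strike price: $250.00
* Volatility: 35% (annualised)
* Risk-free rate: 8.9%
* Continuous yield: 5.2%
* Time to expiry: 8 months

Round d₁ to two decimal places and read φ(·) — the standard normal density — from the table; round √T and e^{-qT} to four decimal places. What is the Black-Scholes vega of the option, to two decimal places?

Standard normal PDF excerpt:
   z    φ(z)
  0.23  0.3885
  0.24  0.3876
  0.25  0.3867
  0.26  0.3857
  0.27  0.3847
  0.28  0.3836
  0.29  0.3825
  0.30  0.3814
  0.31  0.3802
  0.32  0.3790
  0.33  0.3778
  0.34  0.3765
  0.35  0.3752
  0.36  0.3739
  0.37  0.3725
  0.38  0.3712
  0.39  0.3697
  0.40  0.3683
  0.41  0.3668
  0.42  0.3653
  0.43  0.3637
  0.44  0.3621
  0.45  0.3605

76.38

T = 0.6667;  σ√T = 0.2858
d₁ = [ln(260/250) + (0.089 − 0.052 + 0.35²/2)·0.6667] / 0.2858 = [0.0392 + 0.0655] / 0.2858 = 0.3664 ≈ 0.37
√T = √0.6667 = 0.8165
φ(d₁) = φ(0.37) = 0.3725
exp(−qT) = exp(−0.052·0.6667) = 0.9659
vega = S·exp(−qT)·φ(d₁)·√T = 260·0.9659·0.3725·0.8165 = 76.3815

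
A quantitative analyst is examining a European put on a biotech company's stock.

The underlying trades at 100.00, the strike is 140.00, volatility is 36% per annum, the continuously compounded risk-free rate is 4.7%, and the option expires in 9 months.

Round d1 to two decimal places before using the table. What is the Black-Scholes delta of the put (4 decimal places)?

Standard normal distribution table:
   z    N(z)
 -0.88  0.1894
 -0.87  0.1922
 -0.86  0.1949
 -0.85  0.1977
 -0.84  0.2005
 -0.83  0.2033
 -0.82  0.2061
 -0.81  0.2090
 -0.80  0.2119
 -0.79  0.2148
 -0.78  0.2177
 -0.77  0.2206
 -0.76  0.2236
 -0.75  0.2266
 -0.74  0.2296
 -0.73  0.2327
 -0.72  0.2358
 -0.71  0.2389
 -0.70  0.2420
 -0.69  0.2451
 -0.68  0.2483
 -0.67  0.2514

-0.7910

σ√T = 0.36 × 0.8660 = 0.3118
d₁ = [ln(100/140) + (0.047 + ½·0.36²)·0.75] / (σ√T) = (-0.3365 + 0.0838) / 0.3118 = -0.8103 which rounds to -0.81
N(d₁) = N(-0.81) = 0.2090
Δ_put = N(d₁) − 1 = 0.2090 − 1 = -0.7910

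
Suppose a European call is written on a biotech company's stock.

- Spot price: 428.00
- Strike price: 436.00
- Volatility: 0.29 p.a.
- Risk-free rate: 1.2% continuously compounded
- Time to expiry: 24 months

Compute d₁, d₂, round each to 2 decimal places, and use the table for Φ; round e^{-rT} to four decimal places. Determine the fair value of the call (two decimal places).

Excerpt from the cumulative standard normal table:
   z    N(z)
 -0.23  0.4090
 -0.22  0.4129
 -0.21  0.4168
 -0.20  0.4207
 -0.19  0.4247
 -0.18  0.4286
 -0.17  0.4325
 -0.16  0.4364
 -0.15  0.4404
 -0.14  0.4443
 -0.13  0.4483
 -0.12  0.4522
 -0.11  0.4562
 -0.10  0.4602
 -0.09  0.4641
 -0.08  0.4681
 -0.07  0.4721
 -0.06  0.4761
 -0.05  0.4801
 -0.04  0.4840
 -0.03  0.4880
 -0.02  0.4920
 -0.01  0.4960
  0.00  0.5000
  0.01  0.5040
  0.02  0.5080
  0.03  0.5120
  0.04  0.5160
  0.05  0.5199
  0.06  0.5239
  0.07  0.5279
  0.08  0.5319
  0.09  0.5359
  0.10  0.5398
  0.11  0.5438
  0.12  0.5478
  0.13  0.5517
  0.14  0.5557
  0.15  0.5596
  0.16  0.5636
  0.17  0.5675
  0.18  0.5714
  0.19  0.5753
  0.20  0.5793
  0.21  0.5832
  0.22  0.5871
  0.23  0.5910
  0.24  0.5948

70.50

σ√T = 0.29·√2 = 0.4101
ln(S/K) + (r + σ²/2)T = ln(428/436) + (0.012 + 0.29²/2)·2 = -0.0185 + 0.1081 = 0.0896
d₁ = 0.0896 / 0.4101 = 0.2184 → 0.22
d₂ = d₁ − σ√T = 0.2184 − 0.4101 = -0.1917 → -0.19
e^(−rT) = e^(−0.012·2) = 0.9763
N(d₁) = N(0.22) = 0.5871;  N(d₂) = N(-0.19) = 0.4247
C = 428·0.5871 − 436·0.9763·0.4247 = 251.2788 − 180.7807 = 70.4981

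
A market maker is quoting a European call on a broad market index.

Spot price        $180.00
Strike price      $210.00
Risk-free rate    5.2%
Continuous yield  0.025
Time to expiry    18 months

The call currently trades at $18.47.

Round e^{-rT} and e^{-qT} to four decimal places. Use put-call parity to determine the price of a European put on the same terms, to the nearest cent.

e^(−qT) = e^(−0.025·1.5) = 0.9632;  e^(−rT) = e^(−0.052·1.5) = 0.9250
Put-call parity: C − P = S·e^(−qT) − K·e^(−rT) = 180·0.9632 − 210·0.9250 = 173.3760 − 194.2500 = -20.8740
P = C − (C − P) = 18.47 − (-20.8740) = 39.3440

$39.34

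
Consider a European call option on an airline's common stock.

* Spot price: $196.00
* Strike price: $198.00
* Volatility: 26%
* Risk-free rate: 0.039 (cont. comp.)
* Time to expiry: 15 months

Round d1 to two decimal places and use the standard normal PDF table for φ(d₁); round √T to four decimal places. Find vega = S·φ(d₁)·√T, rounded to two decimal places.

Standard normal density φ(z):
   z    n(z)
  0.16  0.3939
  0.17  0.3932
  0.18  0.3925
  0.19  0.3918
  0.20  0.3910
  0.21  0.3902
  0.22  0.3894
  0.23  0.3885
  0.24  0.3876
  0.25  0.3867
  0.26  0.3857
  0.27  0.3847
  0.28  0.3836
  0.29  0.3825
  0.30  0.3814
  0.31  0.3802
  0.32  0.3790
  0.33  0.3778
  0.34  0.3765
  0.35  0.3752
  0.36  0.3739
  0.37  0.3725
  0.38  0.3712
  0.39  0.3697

84.06

σ√T = 0.26·√1.25 = 0.2907
d₁ = [ln(196/198) + (0.039 + 0.26²/2)·1.25] / 0.2907 = [-0.0102 + 0.0910] / 0.2907 = 0.2781 which rounds to 0.28
√T = √1.25 = 1.1180
φ(d₁) = φ(0.28) = 0.3836
vega = S·φ(d₁)·√T = 196·0.3836·1.1180 = 84.0575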